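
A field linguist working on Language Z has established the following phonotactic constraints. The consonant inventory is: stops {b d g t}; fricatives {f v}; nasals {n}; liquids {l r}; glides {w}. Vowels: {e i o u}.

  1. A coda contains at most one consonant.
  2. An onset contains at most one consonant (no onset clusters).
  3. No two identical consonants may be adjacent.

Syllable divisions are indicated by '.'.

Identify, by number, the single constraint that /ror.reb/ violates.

/ror.reb/: adjacent identical consonants /rr/.
This is a violation of constraint 3: "No two identical consonants may be adjacent."
The remaining constraints (1, 2) are satisfied.

3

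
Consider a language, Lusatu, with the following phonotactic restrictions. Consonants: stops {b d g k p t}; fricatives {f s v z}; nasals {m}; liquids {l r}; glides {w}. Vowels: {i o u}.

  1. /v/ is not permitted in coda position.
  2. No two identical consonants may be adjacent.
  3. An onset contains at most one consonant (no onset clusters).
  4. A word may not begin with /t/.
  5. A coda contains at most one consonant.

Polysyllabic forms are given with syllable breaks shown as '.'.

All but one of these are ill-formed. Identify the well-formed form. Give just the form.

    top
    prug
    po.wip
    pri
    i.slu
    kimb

top — violates constraint 4: word begins with /t/ → ill-formed
prug — violates constraint 3: syllable 1 onset /pr/ has 2 consonants (> 1) → ill-formed
po.wip — σ1 onset /p/, coda /∅/ ok; σ2 onset /w/, coda /p/ ok → well-formed
pri — violates constraint 3: syllable 1 onset /pr/ has 2 consonants (> 1) → ill-formed
i.slu — violates constraint 3: syllable 2 onset /sl/ has 2 consonants (> 1) → ill-formed
kimb — violates constraint 5: syllable 1 coda /mb/ has 2 consonants (> 1) → ill-formed

po.wip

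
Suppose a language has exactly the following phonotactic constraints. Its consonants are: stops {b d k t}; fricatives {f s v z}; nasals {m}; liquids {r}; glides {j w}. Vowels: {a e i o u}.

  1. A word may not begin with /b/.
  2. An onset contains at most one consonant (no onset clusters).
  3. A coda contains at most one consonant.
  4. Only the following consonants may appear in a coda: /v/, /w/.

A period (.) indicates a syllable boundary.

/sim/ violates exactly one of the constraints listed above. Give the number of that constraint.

4

/sim/: syllable 1 coda contains /m/, which is not a licensed coda consonant.
This is a violation of constraint 4: "Only the following consonants may appear in a coda: /v/, /w/."
The remaining constraints (1, 2, 3) are satisfied.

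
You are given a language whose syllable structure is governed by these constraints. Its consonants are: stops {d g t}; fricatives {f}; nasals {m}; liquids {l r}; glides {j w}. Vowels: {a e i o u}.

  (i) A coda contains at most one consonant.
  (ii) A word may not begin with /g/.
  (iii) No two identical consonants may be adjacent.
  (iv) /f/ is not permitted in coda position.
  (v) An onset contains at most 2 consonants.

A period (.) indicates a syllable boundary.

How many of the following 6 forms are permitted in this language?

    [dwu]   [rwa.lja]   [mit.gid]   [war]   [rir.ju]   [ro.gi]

6

[dwu] — σ1 onset /dw/ (2C), coda /∅/ ok → permitted
[rwa.lja] — σ1 onset /rw/ (2C), coda /∅/ ok; σ2 onset /lj/ (2C), coda /∅/ ok → permitted
[mit.gid] — σ1 onset /m/, coda /t/ ok; σ2 onset /g/, coda /d/ ok → permitted
[war] — σ1 onset /w/, coda /r/ ok → permitted
[rir.ju] — σ1 onset /r/, coda /r/ ok; σ2 onset /j/, coda /∅/ ok → permitted
[ro.gi] — σ1 onset /r/, coda /∅/ ok; σ2 onset /g/, coda /∅/ ok → permitted
Permitted: [dwu], [rwa.lja], [mit.gid], [war], [rir.ju], [ro.gi] → 6.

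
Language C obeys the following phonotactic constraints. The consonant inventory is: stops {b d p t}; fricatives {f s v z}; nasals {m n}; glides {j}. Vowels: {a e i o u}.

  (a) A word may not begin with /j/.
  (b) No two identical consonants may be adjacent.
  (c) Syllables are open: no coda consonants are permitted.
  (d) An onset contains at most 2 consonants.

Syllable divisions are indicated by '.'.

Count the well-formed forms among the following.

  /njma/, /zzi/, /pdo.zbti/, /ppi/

0

/njma/ — violates constraint (d): syllable 1 onset /njm/ has 3 consonants (> 2) → ill-formed
/zzi/ — violates constraint (b): adjacent identical consonants /zz/ → ill-formed
/pdo.zbti/ — violates constraint (d): syllable 2 onset /zbt/ has 3 consonants (> 2) → ill-formed
/ppi/ — violates constraint (b): adjacent identical consonants /pp/ → ill-formed
No form is well-formed → 0.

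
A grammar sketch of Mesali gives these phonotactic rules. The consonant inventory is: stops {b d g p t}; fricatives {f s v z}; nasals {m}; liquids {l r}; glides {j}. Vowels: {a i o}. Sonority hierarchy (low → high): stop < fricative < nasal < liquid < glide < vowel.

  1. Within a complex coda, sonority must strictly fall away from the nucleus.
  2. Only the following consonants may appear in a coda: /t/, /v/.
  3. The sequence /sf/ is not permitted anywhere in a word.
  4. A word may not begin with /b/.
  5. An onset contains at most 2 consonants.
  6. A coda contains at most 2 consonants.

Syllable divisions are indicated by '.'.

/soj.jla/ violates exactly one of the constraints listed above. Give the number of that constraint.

/soj.jla/: syllable 1 coda contains /j/, which is not a licensed coda consonant.
This is a violation of constraint 2: "Only the following consonants may appear in a coda: /t/, /v/."
The remaining constraints (1, 3, 4, 5, 6) are satisfied.

2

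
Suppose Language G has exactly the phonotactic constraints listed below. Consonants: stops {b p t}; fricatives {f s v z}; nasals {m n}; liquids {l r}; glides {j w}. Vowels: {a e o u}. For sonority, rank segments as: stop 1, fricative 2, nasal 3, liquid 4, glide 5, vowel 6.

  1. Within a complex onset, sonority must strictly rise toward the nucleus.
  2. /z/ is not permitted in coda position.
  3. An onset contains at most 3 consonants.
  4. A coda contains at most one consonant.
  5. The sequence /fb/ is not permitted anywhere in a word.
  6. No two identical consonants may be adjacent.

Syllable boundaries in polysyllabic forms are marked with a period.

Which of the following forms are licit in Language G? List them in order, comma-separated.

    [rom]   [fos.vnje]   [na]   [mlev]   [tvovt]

[rom], [fos.vnje], [na], [mlev]

[rom] — σ1 onset /r/, coda /m/ ok → licit
[fos.vnje] — σ1 onset /f/, coda /s/ ok; σ2 onset /vnj/ (2→3→5 rises), coda /∅/ ok → licit
[na] — σ1 onset /n/, coda /∅/ ok → licit
[mlev] — σ1 onset /ml/ (3→4 rises), coda /v/ ok → licit
[tvovt] — violates constraint 4: syllable 1 coda /vt/ has 2 consonants (> 1) → illicit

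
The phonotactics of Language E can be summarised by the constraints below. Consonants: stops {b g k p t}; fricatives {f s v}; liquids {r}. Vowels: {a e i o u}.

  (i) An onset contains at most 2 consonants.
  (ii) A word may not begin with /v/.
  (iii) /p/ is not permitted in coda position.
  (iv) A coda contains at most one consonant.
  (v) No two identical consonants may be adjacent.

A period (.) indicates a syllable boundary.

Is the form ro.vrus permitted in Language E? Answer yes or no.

ro.vrus — σ1 onset /r/, coda /∅/ ok; σ2 onset /vr/ (2C), coda /s/ ok → permitted

yes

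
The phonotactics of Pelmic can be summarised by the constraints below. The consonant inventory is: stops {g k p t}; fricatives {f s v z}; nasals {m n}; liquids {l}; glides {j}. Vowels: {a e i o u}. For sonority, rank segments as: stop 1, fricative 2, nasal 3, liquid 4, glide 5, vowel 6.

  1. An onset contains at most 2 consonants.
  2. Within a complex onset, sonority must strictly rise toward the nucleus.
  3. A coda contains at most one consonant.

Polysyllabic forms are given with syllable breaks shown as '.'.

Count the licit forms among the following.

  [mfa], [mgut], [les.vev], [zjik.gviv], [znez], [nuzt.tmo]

3

[mfa] — violates constraint 2: syllable 1 onset /mf/: /m/ (nasal, 3) → /f/ (fricative, 2) does not rise → illicit
[mgut] — violates constraint 2: syllable 1 onset /mg/: /m/ (nasal, 3) → /g/ (stop, 1) does not rise → illicit
[les.vev] — σ1 onset /l/, coda /s/ ok; σ2 onset /v/, coda /v/ ok → licit
[zjik.gviv] — σ1 onset /zj/ (2→5 rises), coda /k/ ok; σ2 onset /gv/ (1→2 rises), coda /v/ ok → licit
[znez] — σ1 onset /zn/ (2→3 rises), coda /z/ ok → licit
[nuzt.tmo] — violates constraint 3: syllable 1 coda /zt/ has 2 consonants (> 1) → illicit
Licit: [les.vev], [zjik.gviv], [znez] → 3.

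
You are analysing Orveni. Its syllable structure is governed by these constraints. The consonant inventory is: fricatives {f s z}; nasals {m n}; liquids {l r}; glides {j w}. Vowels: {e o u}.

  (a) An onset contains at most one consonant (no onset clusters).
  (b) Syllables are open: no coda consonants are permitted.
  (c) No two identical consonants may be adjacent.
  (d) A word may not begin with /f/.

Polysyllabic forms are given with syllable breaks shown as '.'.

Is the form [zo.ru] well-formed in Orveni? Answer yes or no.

[zo.ru] — σ1 onset /z/, coda /∅/ ok; σ2 onset /r/, coda /∅/ ok → well-formed

yes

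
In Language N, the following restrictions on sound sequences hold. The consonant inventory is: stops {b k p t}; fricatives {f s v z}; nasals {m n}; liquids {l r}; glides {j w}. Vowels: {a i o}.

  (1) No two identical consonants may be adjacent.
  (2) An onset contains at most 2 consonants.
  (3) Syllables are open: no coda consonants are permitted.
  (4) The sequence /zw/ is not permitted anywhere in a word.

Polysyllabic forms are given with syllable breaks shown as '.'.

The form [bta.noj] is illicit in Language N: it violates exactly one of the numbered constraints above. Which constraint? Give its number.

[bta.noj]: syllable 2 coda /j/ has 1 consonant (> 0).
This is a violation of constraint 3: "Syllables are open: no coda consonants are permitted."
The remaining constraints (1, 2, 4) are satisfied.

3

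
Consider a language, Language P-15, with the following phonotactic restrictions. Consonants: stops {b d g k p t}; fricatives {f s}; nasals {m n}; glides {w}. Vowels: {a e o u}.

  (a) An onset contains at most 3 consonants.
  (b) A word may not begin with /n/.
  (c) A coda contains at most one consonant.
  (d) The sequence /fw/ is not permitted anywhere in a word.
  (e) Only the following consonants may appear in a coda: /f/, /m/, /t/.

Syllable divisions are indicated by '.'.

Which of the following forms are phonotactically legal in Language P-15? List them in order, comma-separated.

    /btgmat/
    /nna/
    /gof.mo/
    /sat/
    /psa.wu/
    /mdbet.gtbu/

/gof.mo/, /sat/, /psa.wu/, /mdbet.gtbu/

/btgmat/ — violates constraint (a): syllable 1 onset /btgm/ has 4 consonants (> 3) → phonotactically illegal
/nna/ — violates constraint (b): word begins with /n/ → phonotactically illegal
/gof.mo/ — σ1 onset /g/, coda /f/ ok; σ2 onset /m/, coda /∅/ ok → phonotactically legal
/sat/ — σ1 onset /s/, coda /t/ ok → phonotactically legal
/psa.wu/ — σ1 onset /ps/ (2C), coda /∅/ ok; σ2 onset /w/, coda /∅/ ok → phonotactically legal
/mdbet.gtbu/ — σ1 onset /mdb/ (3C), coda /t/ ok; σ2 onset /gtb/ (3C), coda /∅/ ok → phonotactically legal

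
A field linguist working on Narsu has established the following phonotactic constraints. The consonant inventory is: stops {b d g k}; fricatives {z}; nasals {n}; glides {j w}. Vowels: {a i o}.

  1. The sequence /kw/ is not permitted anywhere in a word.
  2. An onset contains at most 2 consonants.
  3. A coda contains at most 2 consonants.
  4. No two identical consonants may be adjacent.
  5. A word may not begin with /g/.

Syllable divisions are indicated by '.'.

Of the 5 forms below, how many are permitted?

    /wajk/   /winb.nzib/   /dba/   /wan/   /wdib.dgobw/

/wajk/ — σ1 onset /w/, coda /jk/ (2C) ok → permitted
/winb.nzib/ — σ1 onset /w/, coda /nb/ (2C) ok; σ2 onset /nz/ (2C), coda /b/ ok → permitted
/dba/ — σ1 onset /db/ (2C), coda /∅/ ok → permitted
/wan/ — σ1 onset /w/, coda /n/ ok → permitted
/wdib.dgobw/ — σ1 onset /wd/ (2C), coda /b/ ok; σ2 onset /dg/ (2C), coda /bw/ (2C) ok → permitted
Permitted: /wajk/, /winb.nzib/, /dba/, /wan/, /wdib.dgobw/ → 5.

5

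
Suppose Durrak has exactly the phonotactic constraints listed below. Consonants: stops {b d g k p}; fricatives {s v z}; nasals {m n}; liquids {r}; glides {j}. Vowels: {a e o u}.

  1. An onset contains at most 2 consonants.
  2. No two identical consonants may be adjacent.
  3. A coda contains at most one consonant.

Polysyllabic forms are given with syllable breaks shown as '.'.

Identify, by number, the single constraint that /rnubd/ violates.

/rnubd/: syllable 1 coda /bd/ has 2 consonants (> 1).
This is a violation of constraint 3: "A coda contains at most one consonant."
The remaining constraints (1, 2) are satisfied.

3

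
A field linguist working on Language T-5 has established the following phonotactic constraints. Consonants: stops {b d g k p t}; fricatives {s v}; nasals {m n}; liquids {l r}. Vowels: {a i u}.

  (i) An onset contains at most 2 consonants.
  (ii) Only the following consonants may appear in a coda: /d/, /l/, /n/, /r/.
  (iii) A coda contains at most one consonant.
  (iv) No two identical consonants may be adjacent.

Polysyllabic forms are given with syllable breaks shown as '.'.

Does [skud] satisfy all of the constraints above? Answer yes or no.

[skud] — σ1 onset /sk/ (2C), coda /d/ ok → phonotactically legal

yes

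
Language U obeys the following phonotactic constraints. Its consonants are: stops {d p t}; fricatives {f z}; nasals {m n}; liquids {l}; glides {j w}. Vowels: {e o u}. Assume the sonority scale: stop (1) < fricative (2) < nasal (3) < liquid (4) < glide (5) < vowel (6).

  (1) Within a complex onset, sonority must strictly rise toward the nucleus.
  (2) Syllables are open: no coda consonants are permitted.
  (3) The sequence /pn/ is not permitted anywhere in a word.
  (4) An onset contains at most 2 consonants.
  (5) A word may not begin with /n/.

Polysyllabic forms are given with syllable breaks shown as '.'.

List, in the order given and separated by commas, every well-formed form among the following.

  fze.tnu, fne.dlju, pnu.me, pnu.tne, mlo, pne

mlo

fze.tnu — violates constraint 1: syllable 1 onset /fz/: /f/ (fricative, 2) → /z/ (fricative, 2) does not rise → ill-formed
fne.dlju — violates constraint 4: syllable 2 onset /dlj/ has 3 consonants (> 2) → ill-formed
pnu.me — violates constraint 3: contains banned sequence /pn/ → ill-formed
pnu.tne — violates constraint 3: contains banned sequence /pn/ → ill-formed
mlo — σ1 onset /ml/ (3→4 rises), coda /∅/ ok → well-formed
pne — violates constraint 3: contains banned sequence /pn/ → ill-formed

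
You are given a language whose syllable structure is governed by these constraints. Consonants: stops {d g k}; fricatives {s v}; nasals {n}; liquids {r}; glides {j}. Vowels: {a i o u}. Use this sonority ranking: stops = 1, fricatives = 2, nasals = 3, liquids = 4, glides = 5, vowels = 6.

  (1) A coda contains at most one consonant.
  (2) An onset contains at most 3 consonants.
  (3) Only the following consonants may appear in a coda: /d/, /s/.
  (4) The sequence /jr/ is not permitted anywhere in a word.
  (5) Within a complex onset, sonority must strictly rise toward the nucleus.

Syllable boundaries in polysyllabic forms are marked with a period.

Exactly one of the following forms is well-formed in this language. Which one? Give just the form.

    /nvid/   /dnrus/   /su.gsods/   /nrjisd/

/dnrus/

/nvid/ — violates constraint 5: syllable 1 onset /nv/: /n/ (nasal, 3) → /v/ (fricative, 2) does not rise → ill-formed
/dnrus/ — σ1 onset /dnr/ (1→3→4 rises), coda /s/ ok → well-formed
/su.gsods/ — violates constraint 1: syllable 2 coda /ds/ has 2 consonants (> 1) → ill-formed
/nrjisd/ — violates constraint 1: syllable 1 coda /sd/ has 2 consonants (> 1) → ill-formed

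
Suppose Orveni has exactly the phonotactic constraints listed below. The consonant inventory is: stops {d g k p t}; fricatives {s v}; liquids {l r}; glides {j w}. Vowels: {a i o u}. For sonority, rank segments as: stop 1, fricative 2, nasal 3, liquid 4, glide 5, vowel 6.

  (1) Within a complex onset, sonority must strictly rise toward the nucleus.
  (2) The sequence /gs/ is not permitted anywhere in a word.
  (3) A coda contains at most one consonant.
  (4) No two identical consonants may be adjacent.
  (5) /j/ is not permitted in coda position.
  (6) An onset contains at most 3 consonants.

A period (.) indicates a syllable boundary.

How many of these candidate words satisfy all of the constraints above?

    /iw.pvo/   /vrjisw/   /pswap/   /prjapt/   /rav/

3

/iw.pvo/ — σ1 onset /∅/, coda /w/ ok; σ2 onset /pv/ (1→2 rises), coda /∅/ ok → licit
/vrjisw/ — violates constraint 3: syllable 1 coda /sw/ has 2 consonants (> 1) → illicit
/pswap/ — σ1 onset /psw/ (1→2→5 rises), coda /p/ ok → licit
/prjapt/ — violates constraint 3: syllable 1 coda /pt/ has 2 consonants (> 1) → illicit
/rav/ — σ1 onset /r/, coda /v/ ok → licit
Licit: /iw.pvo/, /pswap/, /rav/ → 3.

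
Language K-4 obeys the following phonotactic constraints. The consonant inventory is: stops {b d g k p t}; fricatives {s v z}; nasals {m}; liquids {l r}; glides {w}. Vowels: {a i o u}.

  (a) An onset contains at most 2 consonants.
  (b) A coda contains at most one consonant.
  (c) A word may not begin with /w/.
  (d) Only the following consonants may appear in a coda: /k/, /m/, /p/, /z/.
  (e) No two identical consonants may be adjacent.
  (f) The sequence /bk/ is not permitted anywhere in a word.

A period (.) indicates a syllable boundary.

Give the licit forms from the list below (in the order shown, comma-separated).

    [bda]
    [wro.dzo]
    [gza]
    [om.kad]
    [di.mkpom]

[bda] — σ1 onset /bd/ (2C), coda /∅/ ok → licit
[wro.dzo] — violates constraint (c): word begins with /w/ → illicit
[gza] — σ1 onset /gz/ (2C), coda /∅/ ok → licit
[om.kad] — violates constraint (d): syllable 2 coda contains /d/, which is not a licensed coda consonant → illicit
[di.mkpom] — violates constraint (a): syllable 2 onset /mkp/ has 3 consonants (> 2) → illicit

[bda], [gza]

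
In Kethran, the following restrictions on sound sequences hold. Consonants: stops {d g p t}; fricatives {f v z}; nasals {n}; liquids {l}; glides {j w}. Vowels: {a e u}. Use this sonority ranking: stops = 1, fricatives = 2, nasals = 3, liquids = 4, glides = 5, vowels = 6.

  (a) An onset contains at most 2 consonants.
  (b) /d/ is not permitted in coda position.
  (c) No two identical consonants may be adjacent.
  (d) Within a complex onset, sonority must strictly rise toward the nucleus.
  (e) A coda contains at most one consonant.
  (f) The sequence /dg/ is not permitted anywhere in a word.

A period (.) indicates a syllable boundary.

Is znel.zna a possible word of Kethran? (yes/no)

znel.zna — σ1 onset /zn/ (2→3 rises), coda /l/ ok; σ2 onset /zn/ (2→3 rises), coda /∅/ ok → well-formed

yes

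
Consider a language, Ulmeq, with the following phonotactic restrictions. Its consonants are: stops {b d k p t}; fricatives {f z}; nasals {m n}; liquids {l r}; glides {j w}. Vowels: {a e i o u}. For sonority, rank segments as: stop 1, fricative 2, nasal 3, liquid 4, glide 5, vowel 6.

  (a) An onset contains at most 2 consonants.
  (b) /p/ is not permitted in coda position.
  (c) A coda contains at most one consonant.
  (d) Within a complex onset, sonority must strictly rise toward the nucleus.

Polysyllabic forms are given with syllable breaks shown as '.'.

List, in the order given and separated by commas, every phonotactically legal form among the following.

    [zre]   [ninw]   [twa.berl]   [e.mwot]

[zre] — σ1 onset /zr/ (2→4 rises), coda /∅/ ok → phonotactically legal
[ninw] — violates constraint (c): syllable 1 coda /nw/ has 2 consonants (> 1) → phonotactically illegal
[twa.berl] — violates constraint (c): syllable 2 coda /rl/ has 2 consonants (> 1) → phonotactically illegal
[e.mwot] — σ1 onset /∅/, coda /∅/ ok; σ2 onset /mw/ (3→5 rises), coda /t/ ok → phonotactically legal

[zre], [e.mwot]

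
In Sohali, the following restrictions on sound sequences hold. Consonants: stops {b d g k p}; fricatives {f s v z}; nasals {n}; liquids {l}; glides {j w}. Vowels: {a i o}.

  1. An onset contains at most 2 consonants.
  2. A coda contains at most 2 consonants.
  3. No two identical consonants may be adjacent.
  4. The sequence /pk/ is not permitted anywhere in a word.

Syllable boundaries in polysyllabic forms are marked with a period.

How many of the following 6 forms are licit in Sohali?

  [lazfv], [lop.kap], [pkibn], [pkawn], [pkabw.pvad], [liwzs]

0

[lazfv] — violates constraint 2: syllable 1 coda /zfv/ has 3 consonants (> 2) → illicit
[lop.kap] — violates constraint 4: contains banned sequence /pk/ → illicit
[pkibn] — violates constraint 4: contains banned sequence /pk/ → illicit
[pkawn] — violates constraint 4: contains banned sequence /pk/ → illicit
[pkabw.pvad] — violates constraint 4: contains banned sequence /pk/ → illicit
[liwzs] — violates constraint 2: syllable 1 coda /wzs/ has 3 consonants (> 2) → illicit
No form is licit → 0.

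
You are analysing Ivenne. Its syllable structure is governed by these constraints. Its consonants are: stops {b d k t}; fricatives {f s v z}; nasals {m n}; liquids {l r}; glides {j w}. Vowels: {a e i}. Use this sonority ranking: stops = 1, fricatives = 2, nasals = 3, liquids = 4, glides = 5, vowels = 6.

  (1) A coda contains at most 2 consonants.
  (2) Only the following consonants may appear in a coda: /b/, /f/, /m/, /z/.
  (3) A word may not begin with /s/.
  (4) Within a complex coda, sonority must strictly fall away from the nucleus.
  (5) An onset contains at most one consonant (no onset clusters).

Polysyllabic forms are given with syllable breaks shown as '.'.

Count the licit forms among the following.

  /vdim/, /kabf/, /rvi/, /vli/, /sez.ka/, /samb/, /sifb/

0

/vdim/ — violates constraint 5: syllable 1 onset /vd/ has 2 consonants (> 1) → illicit
/kabf/ — violates constraint 4: syllable 1 coda /bf/: /b/ (stop, 1) → /f/ (fricative, 2) does not fall → illicit
/rvi/ — violates constraint 5: syllable 1 onset /rv/ has 2 consonants (> 1) → illicit
/vli/ — violates constraint 5: syllable 1 onset /vl/ has 2 consonants (> 1) → illicit
/sez.ka/ — violates constraint 3: word begins with /s/ → illicit
/samb/ — violates constraint 3: word begins with /s/ → illicit
/sifb/ — violates constraint 3: word begins with /s/ → illicit
No form is licit → 0.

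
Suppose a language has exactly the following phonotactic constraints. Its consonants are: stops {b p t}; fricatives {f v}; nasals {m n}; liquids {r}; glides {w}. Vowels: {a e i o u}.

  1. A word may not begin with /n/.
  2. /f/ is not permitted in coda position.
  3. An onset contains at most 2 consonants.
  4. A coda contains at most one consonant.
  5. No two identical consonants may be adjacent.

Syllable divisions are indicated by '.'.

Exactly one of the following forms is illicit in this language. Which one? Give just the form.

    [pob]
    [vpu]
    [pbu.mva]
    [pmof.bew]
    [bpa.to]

[pob] — σ1 onset /p/, coda /b/ ok → licit
[vpu] — σ1 onset /vp/ (2C), coda /∅/ ok → licit
[pbu.mva] — σ1 onset /pb/ (2C), coda /∅/ ok; σ2 onset /mv/ (2C), coda /∅/ ok → licit
[pmof.bew] — violates constraint 2: syllable 1 coda contains /f/ → illicit
[bpa.to] — σ1 onset /bp/ (2C), coda /∅/ ok; σ2 onset /t/, coda /∅/ ok → licit

[pmof.bew]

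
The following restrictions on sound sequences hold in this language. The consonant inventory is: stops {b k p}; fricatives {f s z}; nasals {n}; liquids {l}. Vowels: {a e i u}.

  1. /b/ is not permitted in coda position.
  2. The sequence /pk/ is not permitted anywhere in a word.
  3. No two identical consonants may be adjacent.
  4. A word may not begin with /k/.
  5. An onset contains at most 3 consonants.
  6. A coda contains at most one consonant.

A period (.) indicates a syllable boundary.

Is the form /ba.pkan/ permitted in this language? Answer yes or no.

/ba.pkan/ — violates constraint 2: contains banned sequence /pk/ → not permitted

no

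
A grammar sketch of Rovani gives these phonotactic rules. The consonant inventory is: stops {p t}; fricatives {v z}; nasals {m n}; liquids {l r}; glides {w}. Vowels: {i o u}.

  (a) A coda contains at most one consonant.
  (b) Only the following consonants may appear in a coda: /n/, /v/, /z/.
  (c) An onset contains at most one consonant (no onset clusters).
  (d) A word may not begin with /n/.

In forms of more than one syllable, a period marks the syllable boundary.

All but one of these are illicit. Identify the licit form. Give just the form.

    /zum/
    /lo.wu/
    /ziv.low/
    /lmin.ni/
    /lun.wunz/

/zum/ — violates constraint (b): syllable 1 coda contains /m/, which is not a licensed coda consonant → illicit
/lo.wu/ — σ1 onset /l/, coda /∅/ ok; σ2 onset /w/, coda /∅/ ok → licit
/ziv.low/ — violates constraint (b): syllable 2 coda contains /w/, which is not a licensed coda consonant → illicit
/lmin.ni/ — violates constraint (c): syllable 1 onset /lm/ has 2 consonants (> 1) → illicit
/lun.wunz/ — violates constraint (a): syllable 2 coda /nz/ has 2 consonants (> 1) → illicit

/lo.wu/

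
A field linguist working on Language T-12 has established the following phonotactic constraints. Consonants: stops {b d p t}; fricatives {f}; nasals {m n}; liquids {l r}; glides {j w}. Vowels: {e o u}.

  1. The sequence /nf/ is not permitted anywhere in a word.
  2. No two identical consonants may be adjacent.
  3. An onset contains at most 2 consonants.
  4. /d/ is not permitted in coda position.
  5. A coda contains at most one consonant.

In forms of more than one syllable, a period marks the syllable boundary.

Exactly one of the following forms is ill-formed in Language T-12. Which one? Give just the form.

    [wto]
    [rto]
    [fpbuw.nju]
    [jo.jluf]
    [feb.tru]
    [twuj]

[wto] — σ1 onset /wt/ (2C), coda /∅/ ok → well-formed
[rto] — σ1 onset /rt/ (2C), coda /∅/ ok → well-formed
[fpbuw.nju] — violates constraint 3: syllable 1 onset /fpb/ has 3 consonants (> 2) → ill-formed
[jo.jluf] — σ1 onset /j/, coda /∅/ ok; σ2 onset /jl/ (2C), coda /f/ ok → well-formed
[feb.tru] — σ1 onset /f/, coda /b/ ok; σ2 onset /tr/ (2C), coda /∅/ ok → well-formed
[twuj] — σ1 onset /tw/ (2C), coda /j/ ok → well-formed

[fpbuw.nju]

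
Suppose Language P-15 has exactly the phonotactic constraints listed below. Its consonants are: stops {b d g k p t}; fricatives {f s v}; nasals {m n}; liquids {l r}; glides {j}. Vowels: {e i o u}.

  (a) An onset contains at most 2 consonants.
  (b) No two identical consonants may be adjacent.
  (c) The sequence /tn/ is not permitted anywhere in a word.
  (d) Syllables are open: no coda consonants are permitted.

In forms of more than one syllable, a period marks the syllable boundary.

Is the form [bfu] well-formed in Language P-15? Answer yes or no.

[bfu] — σ1 onset /bf/ (2C), coda /∅/ ok → well-formed

yes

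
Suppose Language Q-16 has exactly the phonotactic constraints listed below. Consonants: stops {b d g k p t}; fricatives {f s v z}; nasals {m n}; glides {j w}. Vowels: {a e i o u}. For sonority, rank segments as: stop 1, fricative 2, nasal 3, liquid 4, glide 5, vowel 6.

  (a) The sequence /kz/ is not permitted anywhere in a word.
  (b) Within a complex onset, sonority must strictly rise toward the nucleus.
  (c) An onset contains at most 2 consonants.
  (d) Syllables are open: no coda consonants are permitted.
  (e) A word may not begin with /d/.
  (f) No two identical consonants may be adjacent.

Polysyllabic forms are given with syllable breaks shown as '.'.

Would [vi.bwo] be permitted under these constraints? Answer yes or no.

[vi.bwo] — σ1 onset /v/, coda /∅/ ok; σ2 onset /bw/ (1→5 rises), coda /∅/ ok → permitted

yes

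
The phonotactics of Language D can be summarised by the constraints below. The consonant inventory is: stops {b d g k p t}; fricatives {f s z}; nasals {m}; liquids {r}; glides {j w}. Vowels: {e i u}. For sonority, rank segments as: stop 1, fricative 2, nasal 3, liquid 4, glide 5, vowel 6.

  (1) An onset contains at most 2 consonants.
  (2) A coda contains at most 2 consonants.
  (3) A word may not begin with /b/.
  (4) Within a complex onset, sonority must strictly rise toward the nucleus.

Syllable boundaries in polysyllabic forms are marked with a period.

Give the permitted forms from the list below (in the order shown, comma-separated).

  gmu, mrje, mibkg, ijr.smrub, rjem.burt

gmu, rjem.burt

gmu — σ1 onset /gm/ (1→3 rises), coda /∅/ ok → permitted
mrje — violates constraint 1: syllable 1 onset /mrj/ has 3 consonants (> 2) → not permitted
mibkg — violates constraint 2: syllable 1 coda /bkg/ has 3 consonants (> 2) → not permitted
ijr.smrub — violates constraint 1: syllable 2 onset /smr/ has 3 consonants (> 2) → not permitted
rjem.burt — σ1 onset /rj/ (4→5 rises), coda /m/ ok; σ2 onset /b/, coda /rt/ (2C) ok → permitted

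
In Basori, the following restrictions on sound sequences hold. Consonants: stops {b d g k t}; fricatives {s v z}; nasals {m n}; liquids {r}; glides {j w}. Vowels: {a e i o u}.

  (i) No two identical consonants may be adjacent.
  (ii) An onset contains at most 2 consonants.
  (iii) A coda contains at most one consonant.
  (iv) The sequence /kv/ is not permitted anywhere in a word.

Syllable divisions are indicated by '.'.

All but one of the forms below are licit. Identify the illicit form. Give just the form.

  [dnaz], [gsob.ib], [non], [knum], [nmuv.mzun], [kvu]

[dnaz] — σ1 onset /dn/ (2C), coda /z/ ok → licit
[gsob.ib] — σ1 onset /gs/ (2C), coda /b/ ok; σ2 onset /∅/, coda /b/ ok → licit
[non] — σ1 onset /n/, coda /n/ ok → licit
[knum] — σ1 onset /kn/ (2C), coda /m/ ok → licit
[nmuv.mzun] — σ1 onset /nm/ (2C), coda /v/ ok; σ2 onset /mz/ (2C), coda /n/ ok → licit
[kvu] — violates constraint (iv): contains banned sequence /kv/ → illicit

[kvu]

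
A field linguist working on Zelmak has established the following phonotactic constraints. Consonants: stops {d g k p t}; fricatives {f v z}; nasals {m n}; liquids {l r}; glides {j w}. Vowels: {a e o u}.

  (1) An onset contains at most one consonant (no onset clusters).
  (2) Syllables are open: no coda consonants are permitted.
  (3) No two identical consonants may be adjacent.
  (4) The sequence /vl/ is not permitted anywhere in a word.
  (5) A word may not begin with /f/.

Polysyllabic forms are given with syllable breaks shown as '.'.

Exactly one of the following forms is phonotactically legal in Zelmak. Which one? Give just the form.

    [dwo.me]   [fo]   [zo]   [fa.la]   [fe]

[dwo.me] — violates constraint 1: syllable 1 onset /dw/ has 2 consonants (> 1) → phonotactically illegal
[fo] — violates constraint 5: word begins with /f/ → phonotactically illegal
[zo] — σ1 onset /z/, coda /∅/ ok → phonotactically legal
[fa.la] — violates constraint 5: word begins with /f/ → phonotactically illegal
[fe] — violates constraint 5: word begins with /f/ → phonotactically illegal

[zo]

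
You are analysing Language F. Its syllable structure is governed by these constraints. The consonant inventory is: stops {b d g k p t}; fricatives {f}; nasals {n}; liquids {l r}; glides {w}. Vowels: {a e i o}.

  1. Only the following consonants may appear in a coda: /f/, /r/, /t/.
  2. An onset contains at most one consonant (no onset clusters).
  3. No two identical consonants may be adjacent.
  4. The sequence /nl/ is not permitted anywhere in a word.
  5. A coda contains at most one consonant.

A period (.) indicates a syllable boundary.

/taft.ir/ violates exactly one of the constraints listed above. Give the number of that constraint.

5

/taft.ir/: syllable 1 coda /ft/ has 2 consonants (> 1).
This is a violation of constraint 5: "A coda contains at most one consonant."
The remaining constraints (1, 2, 3, 4) are satisfied.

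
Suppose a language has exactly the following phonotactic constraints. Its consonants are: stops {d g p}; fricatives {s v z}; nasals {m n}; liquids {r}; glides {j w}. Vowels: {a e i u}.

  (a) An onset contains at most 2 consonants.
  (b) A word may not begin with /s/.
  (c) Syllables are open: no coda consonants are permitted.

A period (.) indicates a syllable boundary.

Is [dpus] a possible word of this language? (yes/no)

no

[dpus] — violates constraint (c): syllable 1 coda /s/ has 1 consonant (> 0) → ill-formed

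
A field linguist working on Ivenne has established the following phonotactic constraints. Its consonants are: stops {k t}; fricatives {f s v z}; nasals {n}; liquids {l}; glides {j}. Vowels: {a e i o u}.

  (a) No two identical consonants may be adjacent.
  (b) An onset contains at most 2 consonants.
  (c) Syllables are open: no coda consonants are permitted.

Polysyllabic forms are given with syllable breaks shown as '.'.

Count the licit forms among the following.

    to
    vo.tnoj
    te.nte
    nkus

2

to — σ1 onset /t/, coda /∅/ ok → licit
vo.tnoj — violates constraint (c): syllable 2 coda /j/ has 1 consonant (> 0) → illicit
te.nte — σ1 onset /t/, coda /∅/ ok; σ2 onset /nt/ (2C), coda /∅/ ok → licit
nkus — violates constraint (c): syllable 1 coda /s/ has 1 consonant (> 0) → illicit
Licit: to, te.nte → 2.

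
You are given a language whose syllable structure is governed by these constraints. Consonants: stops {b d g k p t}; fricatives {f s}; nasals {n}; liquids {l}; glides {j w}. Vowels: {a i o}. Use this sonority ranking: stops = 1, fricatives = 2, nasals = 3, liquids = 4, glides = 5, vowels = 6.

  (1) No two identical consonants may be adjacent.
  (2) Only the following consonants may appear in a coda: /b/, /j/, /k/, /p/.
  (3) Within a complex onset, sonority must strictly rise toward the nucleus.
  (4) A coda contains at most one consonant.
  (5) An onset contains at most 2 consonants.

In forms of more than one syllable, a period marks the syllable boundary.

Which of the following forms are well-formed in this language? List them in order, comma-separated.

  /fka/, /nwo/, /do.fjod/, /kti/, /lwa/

/nwo/, /lwa/

/fka/ — violates constraint 3: syllable 1 onset /fk/: /f/ (fricative, 2) → /k/ (stop, 1) does not rise → ill-formed
/nwo/ — σ1 onset /nw/ (3→5 rises), coda /∅/ ok → well-formed
/do.fjod/ — violates constraint 2: syllable 2 coda contains /d/, which is not a licensed coda consonant → ill-formed
/kti/ — violates constraint 3: syllable 1 onset /kt/: /k/ (stop, 1) → /t/ (stop, 1) does not rise → ill-formed
/lwa/ — σ1 onset /lw/ (4→5 rises), coda /∅/ ok → well-formed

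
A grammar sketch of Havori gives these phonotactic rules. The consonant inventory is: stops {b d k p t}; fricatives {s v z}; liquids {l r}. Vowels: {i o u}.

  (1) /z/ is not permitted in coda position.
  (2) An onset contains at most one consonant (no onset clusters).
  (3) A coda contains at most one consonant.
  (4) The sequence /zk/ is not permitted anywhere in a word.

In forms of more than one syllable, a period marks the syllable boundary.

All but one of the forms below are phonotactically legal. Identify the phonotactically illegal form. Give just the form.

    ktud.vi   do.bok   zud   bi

ktud.vi

ktud.vi — violates constraint 2: syllable 1 onset /kt/ has 2 consonants (> 1) → phonotactically illegal
do.bok — σ1 onset /d/, coda /∅/ ok; σ2 onset /b/, coda /k/ ok → phonotactically legal
zud — σ1 onset /z/, coda /d/ ok → phonotactically legal
bi — σ1 onset /b/, coda /∅/ ok → phonotactically legal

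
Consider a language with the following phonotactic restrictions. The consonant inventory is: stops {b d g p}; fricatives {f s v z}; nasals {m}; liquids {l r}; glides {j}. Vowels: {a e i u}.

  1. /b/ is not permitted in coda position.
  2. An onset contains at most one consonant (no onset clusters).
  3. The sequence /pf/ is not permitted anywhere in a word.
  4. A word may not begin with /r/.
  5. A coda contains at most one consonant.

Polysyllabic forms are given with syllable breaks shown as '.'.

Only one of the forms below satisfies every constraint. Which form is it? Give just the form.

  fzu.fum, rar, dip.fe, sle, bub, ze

fzu.fum — violates constraint 2: syllable 1 onset /fz/ has 2 consonants (> 1) → illicit
rar — violates constraint 4: word begins with /r/ → illicit
dip.fe — violates constraint 3: contains banned sequence /pf/ → illicit
sle — violates constraint 2: syllable 1 onset /sl/ has 2 consonants (> 1) → illicit
bub — violates constraint 1: syllable 1 coda contains /b/ → illicit
ze — σ1 onset /z/, coda /∅/ ok → licit

ze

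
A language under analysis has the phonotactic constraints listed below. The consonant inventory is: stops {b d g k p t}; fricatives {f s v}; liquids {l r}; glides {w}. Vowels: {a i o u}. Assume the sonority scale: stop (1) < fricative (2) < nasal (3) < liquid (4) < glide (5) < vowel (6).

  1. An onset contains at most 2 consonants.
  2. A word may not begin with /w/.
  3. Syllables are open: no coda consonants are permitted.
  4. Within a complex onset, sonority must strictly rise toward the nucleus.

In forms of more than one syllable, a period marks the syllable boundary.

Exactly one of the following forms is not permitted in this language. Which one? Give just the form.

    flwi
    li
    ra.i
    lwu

flwi

flwi — violates constraint 1: syllable 1 onset /flw/ has 3 consonants (> 2) → not permitted
li — σ1 onset /l/, coda /∅/ ok → permitted
ra.i — σ1 onset /r/, coda /∅/ ok; σ2 onset /∅/, coda /∅/ ok → permitted
lwu — σ1 onset /lw/ (4→5 rises), coda /∅/ ok → permitted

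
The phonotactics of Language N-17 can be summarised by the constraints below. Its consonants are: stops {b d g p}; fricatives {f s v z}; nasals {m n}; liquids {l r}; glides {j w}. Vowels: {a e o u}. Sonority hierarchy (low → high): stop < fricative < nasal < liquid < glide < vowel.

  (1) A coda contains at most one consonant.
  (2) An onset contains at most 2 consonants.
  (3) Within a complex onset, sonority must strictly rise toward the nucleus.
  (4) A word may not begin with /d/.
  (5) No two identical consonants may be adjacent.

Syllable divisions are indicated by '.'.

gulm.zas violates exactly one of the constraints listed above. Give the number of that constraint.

gulm.zas: syllable 1 coda /lm/ has 2 consonants (> 1).
This is a violation of constraint 1: "A coda contains at most one consonant."
The remaining constraints (2, 3, 4, 5) are satisfied.

1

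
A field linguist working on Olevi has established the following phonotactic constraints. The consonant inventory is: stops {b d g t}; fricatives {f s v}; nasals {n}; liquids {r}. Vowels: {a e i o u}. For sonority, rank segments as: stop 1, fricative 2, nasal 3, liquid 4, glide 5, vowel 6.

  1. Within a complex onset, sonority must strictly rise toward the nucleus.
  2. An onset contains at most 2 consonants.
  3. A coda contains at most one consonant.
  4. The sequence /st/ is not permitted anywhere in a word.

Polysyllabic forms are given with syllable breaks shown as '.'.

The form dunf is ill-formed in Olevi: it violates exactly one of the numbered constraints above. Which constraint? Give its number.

3

dunf: syllable 1 coda /nf/ has 2 consonants (> 1).
This is a violation of constraint 3: "A coda contains at most one consonant."
The remaining constraints (1, 2, 4) are satisfied.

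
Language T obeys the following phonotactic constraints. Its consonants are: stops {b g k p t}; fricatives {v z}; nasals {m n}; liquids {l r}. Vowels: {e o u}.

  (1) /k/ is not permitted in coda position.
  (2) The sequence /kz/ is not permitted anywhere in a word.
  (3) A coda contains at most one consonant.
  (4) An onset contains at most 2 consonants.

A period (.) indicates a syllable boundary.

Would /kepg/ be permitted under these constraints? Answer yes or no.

no

/kepg/ — violates constraint 3: syllable 1 coda /pg/ has 2 consonants (> 1) → not permitted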